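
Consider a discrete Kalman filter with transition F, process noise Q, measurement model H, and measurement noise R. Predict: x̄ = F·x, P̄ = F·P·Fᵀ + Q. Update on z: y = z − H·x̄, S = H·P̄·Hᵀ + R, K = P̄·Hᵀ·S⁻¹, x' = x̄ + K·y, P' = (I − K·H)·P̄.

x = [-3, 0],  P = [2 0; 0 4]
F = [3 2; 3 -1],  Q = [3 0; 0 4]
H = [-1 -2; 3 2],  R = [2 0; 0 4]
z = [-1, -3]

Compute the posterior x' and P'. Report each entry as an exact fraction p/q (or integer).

x̄ = F·x = [-9, -9]
P̄ = F·P·Fᵀ + Q = [37 10; 10 26]
y = z − H·x̄ = [-28, 42]
S = H·P̄·Hᵀ + R = [183 -295; -295 561]
K = P̄·Hᵀ·S⁻¹ = [3334/7819 3579/7819; -5296/7819 -1642/7819]
x' = x̄ + K·y = [-1915/1117, 1279/1117]
P' = (I − K·H)·P̄ = [10492/7819 -8580/7819; -8580/7819 9586/7819]

x' = [-1915/1117, 1279/1117]
P' = [10492/7819 -8580/7819; -8580/7819 9586/7819]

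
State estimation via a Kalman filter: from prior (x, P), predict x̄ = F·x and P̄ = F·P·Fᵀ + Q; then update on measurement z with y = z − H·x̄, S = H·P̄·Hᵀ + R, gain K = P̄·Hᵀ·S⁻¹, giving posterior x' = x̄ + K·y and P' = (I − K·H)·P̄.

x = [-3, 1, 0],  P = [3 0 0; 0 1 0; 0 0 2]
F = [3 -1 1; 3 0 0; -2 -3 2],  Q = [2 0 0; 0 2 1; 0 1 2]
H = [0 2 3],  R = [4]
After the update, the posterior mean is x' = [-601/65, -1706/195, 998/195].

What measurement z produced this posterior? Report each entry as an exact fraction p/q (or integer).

x̄ = F·x = [-10, -9, 3]
P̄ = F·P·Fᵀ + Q = [32 27 -11; 27 29 -17; -11 -17 31]
S = H·P̄·Hᵀ + R = [195]
K = P̄·Hᵀ·S⁻¹ = [7/65; 7/195; 59/195]
x' − x̄ = [49/65, 49/195, 413/195] = K·y
y = (KᵀK)⁻¹·Kᵀ·(x' − x̄) = [7]
z = y + H·x̄ = [7] + [-9] = [-2]

z = [-2]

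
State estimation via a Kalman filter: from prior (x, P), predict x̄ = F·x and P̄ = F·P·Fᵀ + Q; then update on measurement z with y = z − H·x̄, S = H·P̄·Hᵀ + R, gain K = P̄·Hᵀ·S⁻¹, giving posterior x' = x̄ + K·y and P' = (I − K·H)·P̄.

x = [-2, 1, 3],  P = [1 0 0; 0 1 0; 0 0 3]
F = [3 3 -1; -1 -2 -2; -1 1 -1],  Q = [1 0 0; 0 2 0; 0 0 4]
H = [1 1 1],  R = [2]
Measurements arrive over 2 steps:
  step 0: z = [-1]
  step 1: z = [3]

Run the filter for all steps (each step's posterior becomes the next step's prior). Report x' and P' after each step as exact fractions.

step 0: x̄ = F·x = [-6, -6, 0]
step 0: P̄ = F·P·Fᵀ + Q = [22 -3 3; -3 19 5; 3 5 9]
step 0: y = z − H·x̄ = [11]
step 0: S = H·P̄·Hᵀ + R = [62]
step 0: K = P̄·Hᵀ·S⁻¹ = [11/31; 21/62; 17/62]
step 0: x' = x̄ + K·y = [-65/31, -141/62, 187/62]
step 0: P' = (I − K·H)·P̄ = [440/31 -324/31 -94/31; -324/31 737/62 -47/62; -94/31 -47/62 269/62]
step 1: x̄ = F·x = [-500/31, 19/31, -99/31]
step 1: P̄ = F·P·Fᵀ + Q = [2315/31 218/31 202/31; 218/31 654/31 -634/31; 202/31 -634/31 1574/31]
step 1: y = z − H·x̄ = [673/31]
step 1: S = H·P̄·Hᵀ + R = [4177/31]
step 1: K = P̄·Hᵀ·S⁻¹ = [2735/4177; 238/4177; 1142/4177]
step 1: x' = x̄ + K·y = [-7995/4177, 7727/4177, 11453/4177]
step 1: P' = (I − K·H)·P̄ = [70630/4177 8376/4177 -73536/4177; 8376/4177 86294/4177 -94194/4177; -73536/4177 -94194/4177 170014/4177]

step 0: x' = [-65/31, -141/62, 187/62], P' = [440/31 -324/31 -94/31; -324/31 737/62 -47/62; -94/31 -47/62 269/62]
step 1: x' = [-7995/4177, 7727/4177, 11453/4177], P' = [70630/4177 8376/4177 -73536/4177; 8376/4177 86294/4177 -94194/4177; -73536/4177 -94194/4177 170014/4177]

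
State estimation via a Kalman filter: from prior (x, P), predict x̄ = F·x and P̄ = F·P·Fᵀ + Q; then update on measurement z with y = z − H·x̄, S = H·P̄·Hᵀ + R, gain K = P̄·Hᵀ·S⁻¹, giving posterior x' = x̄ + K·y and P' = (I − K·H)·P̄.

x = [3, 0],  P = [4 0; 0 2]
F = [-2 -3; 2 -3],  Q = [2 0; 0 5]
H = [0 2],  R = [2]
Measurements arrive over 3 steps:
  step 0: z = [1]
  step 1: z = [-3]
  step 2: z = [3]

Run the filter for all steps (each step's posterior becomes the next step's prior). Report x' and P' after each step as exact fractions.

step 0: x̄ = F·x = [-6, 6]
step 0: P̄ = F·P·Fᵀ + Q = [36 2; 2 39]
step 0: y = z − H·x̄ = [-11]
step 0: S = H·P̄·Hᵀ + R = [158]
step 0: K = P̄·Hᵀ·S⁻¹ = [2/79; 39/79]
step 0: x' = x̄ + K·y = [-496/79, 45/79]
step 0: P' = (I − K·H)·P̄ = [2836/79 2/79; 2/79 39/79]
step 1: x̄ = F·x = [857/79, -1127/79]
step 1: P̄ = F·P·Fᵀ + Q = [11877/79 -10993/79; -10993/79 12066/79]
step 1: y = z − H·x̄ = [2017/79]
step 1: S = H·P̄·Hᵀ + R = [48422/79]
step 1: K = P̄·Hᵀ·S⁻¹ = [-10993/24211; 12066/24211]
step 1: x' = x̄ + K·y = [-18026/24211, -37325/24211]
step 1: P' = (I − K·H)·P̄ = [580531/24211 -10993/24211; -10993/24211 12066/24211]
step 2: x̄ = F·x = [13457/2201, 75923/24211]
step 2: P̄ = F·P·Fᵀ + Q = [213384/2201 -201230/2201; -201230/2201 2683689/24211]
step 2: y = z − H·x̄ = [-79213/24211]
step 2: S = H·P̄·Hᵀ + R = [10783178/24211]
step 2: K = P̄·Hᵀ·S⁻¹ = [-2213530/5391589; 2683689/5391589]
step 2: x' = x̄ + K·y = [40206563/5391589, 8126990/5391589]
step 2: P' = (I − K·H)·P̄ = [117956176/5391589 -2213530/5391589; -2213530/5391589 2683689/5391589]

step 0: x' = [-496/79, 45/79], P' = [2836/79 2/79; 2/79 39/79]
step 1: x' = [-18026/24211, -37325/24211], P' = [580531/24211 -10993/24211; -10993/24211 12066/24211]
step 2: x' = [40206563/5391589, 8126990/5391589], P' = [117956176/5391589 -2213530/5391589; -2213530/5391589 2683689/5391589]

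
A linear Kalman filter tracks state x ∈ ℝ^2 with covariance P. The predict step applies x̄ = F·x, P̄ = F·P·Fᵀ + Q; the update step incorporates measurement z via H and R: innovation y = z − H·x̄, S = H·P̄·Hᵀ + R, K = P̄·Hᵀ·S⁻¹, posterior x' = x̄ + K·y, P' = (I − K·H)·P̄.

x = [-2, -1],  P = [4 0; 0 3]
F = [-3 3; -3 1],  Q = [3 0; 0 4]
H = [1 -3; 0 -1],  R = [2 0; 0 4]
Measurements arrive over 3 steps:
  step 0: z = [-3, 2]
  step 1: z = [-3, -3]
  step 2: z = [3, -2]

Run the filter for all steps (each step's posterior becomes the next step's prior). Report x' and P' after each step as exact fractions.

step 0: x̄ = F·x = [3, 5]
step 0: P̄ = F·P·Fᵀ + Q = [66 45; 45 43]
step 0: y = z − H·x̄ = [9, 7]
step 0: S = H·P̄·Hᵀ + R = [185 84; 84 47]
step 0: K = P̄·Hᵀ·S⁻¹ = [537/1639 -2529/1639; -336/1639 -899/1639]
step 0: x' = x̄ + K·y = [-723/149, -102/149]
step 0: P' = (I − K·H)·P̄ = [31422/1639 10116/1639; 10116/1639 3596/1639]
step 1: x̄ = F·x = [1863/149, 2067/149]
step 1: P̄ = F·P·Fᵀ + Q = [137991/1639 15654/149; 15654/149 21114/149]
step 1: y = z − H·x̄ = [3891/149, 1620/149]
step 1: S = H·P̄·Hᵀ + R = [1198391/1639 47688/149; 47688/149 21710/149]
step 1: K = P̄·Hᵀ·S⁻¹ = [-25581/3360637 -2366997/3360637; -1049136/3360637 -963855/3360637]
step 1: x' = x̄ + K·y = [15616080/3360637, 8743647/3360637]
step 1: P' = (I − K·H)·P̄ = [28352802/3360637 9467988/3360637; 9467988/3360637 3855420/3360637]
step 2: x̄ = F·x = [-20617299/3360637, -38104593/3360637]
step 2: P̄ = F·P·Fᵀ + Q = [129532125/3360637 153125622/3360637; 153125622/3360637 215665258/3360637]
step 2: y = z − H·x̄ = [-83614569/3360637, -44825867/3360637]
step 2: S = H·P̄·Hᵀ + R = [1158486989/3360637 493870152/3360637; 493870152/3360637 229107806/3360637]
step 2: K = P̄·Hᵀ·S⁻¹ = [8059377/3200388095 -2156372199/3200388095; -987740304/3200388095 -883414117/3200388095]
step 2: x' = x̄ + K·y = [1785614679/640077619, 14270968/640077619]
step 2: P' = (I − K·H)·P̄ = [25892585142/3200388095 8625488796/3200388095; 8625488796/3200388095 3533656468/3200388095]

step 0: x' = [-723/149, -102/149], P' = [31422/1639 10116/1639; 10116/1639 3596/1639]
step 1: x' = [15616080/3360637, 8743647/3360637], P' = [28352802/3360637 9467988/3360637; 9467988/3360637 3855420/3360637]
step 2: x' = [1785614679/640077619, 14270968/640077619], P' = [25892585142/3200388095 8625488796/3200388095; 8625488796/3200388095 3533656468/3200388095]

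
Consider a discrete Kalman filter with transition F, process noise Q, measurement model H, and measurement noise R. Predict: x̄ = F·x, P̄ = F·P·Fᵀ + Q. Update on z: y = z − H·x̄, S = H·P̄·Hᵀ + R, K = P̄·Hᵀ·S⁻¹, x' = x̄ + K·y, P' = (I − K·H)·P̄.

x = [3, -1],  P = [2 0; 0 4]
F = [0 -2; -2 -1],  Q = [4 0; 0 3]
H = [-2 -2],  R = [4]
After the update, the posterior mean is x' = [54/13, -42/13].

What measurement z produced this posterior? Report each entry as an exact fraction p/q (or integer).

z = [-2]

x̄ = F·x = [2, -5]
P̄ = F·P·Fᵀ + Q = [20 8; 8 15]
S = H·P̄·Hᵀ + R = [208]
K = P̄·Hᵀ·S⁻¹ = [-7/26; -23/104]
x' − x̄ = [28/13, 23/13] = K·y
y = (KᵀK)⁻¹·Kᵀ·(x' − x̄) = [-8]
z = y + H·x̄ = [-8] + [6] = [-2]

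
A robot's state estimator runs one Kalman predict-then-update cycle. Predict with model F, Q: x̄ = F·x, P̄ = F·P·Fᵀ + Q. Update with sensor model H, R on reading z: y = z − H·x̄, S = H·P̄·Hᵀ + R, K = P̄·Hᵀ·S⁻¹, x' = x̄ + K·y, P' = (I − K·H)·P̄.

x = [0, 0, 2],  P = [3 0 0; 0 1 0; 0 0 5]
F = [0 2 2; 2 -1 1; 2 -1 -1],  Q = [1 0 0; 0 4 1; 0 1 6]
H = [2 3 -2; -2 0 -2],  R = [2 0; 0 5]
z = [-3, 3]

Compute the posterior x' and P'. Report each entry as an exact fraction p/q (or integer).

x' = [-8101/19582, -13465/9791, -39709/39164]
P' = [46594/9791 -59998/9791 -90573/19582; -59998/9791 84490/9791 65958/9791; -90573/19582 65958/9791 221871/39164]

x̄ = F·x = [4, 2, -2]
P̄ = F·P·Fᵀ + Q = [25 8 -12; 8 22 9; -12 9 24]
y = z − H·x̄ = [-21, 7]
S = H·P̄·Hᵀ + R = [480 -106; -106 105]
K = P̄·Hᵀ·S⁻¹ = [3767/19582 -523/9791; 779/9791 -2384/9791; -7269/39164 -8145/19582]
x' = x̄ + K·y = [-8101/19582, -13465/9791, -39709/39164]
P' = (I − K·H)·P̄ = [46594/9791 -59998/9791 -90573/19582; -59998/9791 84490/9791 65958/9791; -90573/19582 65958/9791 221871/39164]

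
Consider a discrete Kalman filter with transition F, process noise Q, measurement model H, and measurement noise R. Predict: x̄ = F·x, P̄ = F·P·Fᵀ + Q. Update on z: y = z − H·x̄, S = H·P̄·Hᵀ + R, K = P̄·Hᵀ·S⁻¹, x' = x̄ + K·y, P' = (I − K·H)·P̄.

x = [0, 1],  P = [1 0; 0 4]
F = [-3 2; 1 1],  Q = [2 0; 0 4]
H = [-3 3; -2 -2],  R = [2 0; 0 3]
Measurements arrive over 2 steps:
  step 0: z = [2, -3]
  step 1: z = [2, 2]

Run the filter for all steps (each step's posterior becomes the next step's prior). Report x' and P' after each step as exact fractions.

step 0: x' = [6929/16234, 8774/8117], P' = [1948/8117 1043/8117; 1043/8117 1921/8117]
step 1: x' = [-29624833/44160262, -742677/44160262], P' = [4927339/22080131 2562329/22080131; 2562329/22080131 4984273/22080131]

step 0: x̄ = F·x = [2, 1]
step 0: P̄ = F·P·Fᵀ + Q = [27 5; 5 9]
step 0: y = z − H·x̄ = [5, 3]
step 0: S = H·P̄·Hᵀ + R = [236 108; 108 187]
step 0: K = P̄·Hᵀ·S⁻¹ = [-2715/16234 -1994/8117; 1317/8117 -1976/8117]
step 0: x' = x̄ + K·y = [6929/16234, 8774/8117]
step 0: P' = (I − K·H)·P̄ = [1948/8117 1043/8117; 1043/8117 1921/8117]
step 1: x̄ = F·x = [14309/16234, 24477/16234]
step 1: P̄ = F·P·Fᵀ + Q = [28934/8117 -3045/8117; -3045/8117 38423/8117]
step 1: y = z − H·x̄ = [982/8117, 55020/8117]
step 1: S = H·P̄·Hᵀ + R = [677257/8117 -56934/8117; -56934/8117 269419/8117]
step 1: K = P̄·Hᵀ·S⁻¹ = [-3547515/22080131 -4993112/22080131; 3632916/22080131 -5031068/22080131]
step 1: x' = x̄ + K·y = [-29624833/44160262, -742677/44160262]
step 1: P' = (I − K·H)·P̄ = [4927339/22080131 2562329/22080131; 2562329/22080131 4984273/22080131]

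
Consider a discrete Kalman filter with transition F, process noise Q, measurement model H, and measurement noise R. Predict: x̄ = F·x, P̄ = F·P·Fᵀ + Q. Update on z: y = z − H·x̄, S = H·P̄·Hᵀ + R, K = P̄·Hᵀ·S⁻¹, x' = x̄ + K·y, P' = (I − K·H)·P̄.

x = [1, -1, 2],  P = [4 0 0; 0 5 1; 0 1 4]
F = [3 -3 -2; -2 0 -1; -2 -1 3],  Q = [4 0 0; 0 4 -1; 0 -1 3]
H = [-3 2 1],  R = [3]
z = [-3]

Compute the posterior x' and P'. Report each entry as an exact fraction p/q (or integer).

x̄ = F·x = [2, -4, 5]
P̄ = F·P·Fᵀ + Q = [113 -13 -40; -13 24 4; -40 4 54]
y = z − H·x̄ = [6]
S = H·P̄·Hᵀ + R = [1582]
K = P̄·Hᵀ·S⁻¹ = [-405/1582; 13/226; 13/113]
x' = x̄ + K·y = [367/791, -413/113, 643/113]
P' = (I − K·H)·P̄ = [14741/1582 2327/226 745/113; 2327/226 4241/226 -731/113; 745/113 -731/113 3736/113]

x' = [367/791, -413/113, 643/113]
P' = [14741/1582 2327/226 745/113; 2327/226 4241/226 -731/113; 745/113 -731/113 3736/113]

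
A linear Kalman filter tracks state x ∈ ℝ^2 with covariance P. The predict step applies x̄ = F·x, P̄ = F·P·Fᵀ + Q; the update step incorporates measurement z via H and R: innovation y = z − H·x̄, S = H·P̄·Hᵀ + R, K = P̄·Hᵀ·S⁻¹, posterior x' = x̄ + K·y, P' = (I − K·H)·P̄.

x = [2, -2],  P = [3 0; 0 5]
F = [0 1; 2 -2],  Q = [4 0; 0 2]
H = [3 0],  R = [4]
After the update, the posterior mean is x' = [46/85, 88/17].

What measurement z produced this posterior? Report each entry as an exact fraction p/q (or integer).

z = [2]

x̄ = F·x = [-2, 8]
P̄ = F·P·Fᵀ + Q = [9 -10; -10 34]
S = H·P̄·Hᵀ + R = [85]
K = P̄·Hᵀ·S⁻¹ = [27/85; -6/17]
x' − x̄ = [216/85, -48/17] = K·y
y = (KᵀK)⁻¹·Kᵀ·(x' − x̄) = [8]
z = y + H·x̄ = [8] + [-6] = [2]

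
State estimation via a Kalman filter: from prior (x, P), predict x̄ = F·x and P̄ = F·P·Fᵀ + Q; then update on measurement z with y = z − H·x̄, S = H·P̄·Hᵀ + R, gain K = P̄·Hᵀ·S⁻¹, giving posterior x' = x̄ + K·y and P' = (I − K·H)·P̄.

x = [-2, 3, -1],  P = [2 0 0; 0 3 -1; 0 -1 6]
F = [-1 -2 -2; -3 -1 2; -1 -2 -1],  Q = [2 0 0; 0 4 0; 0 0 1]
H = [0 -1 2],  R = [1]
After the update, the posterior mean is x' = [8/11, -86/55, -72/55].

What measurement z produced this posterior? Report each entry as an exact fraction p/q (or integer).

z = [-1]

x̄ = F·x = [-2, 1, -3]
P̄ = F·P·Fᵀ + Q = [32 -10 20; -10 53 3; 20 3 17]
S = H·P̄·Hᵀ + R = [110]
K = P̄·Hᵀ·S⁻¹ = [5/11; -47/110; 31/110]
x' − x̄ = [30/11, -141/55, 93/55] = K·y
y = (KᵀK)⁻¹·Kᵀ·(x' − x̄) = [6]
z = y + H·x̄ = [6] + [-7] = [-1]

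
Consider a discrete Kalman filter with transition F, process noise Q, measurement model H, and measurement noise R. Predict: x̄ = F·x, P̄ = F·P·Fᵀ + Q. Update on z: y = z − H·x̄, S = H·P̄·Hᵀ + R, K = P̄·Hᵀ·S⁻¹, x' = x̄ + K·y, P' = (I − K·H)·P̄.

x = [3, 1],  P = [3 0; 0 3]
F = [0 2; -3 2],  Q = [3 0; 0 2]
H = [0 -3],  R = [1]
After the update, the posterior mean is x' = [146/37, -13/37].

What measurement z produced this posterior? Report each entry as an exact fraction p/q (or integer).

z = [1]

x̄ = F·x = [2, -7]
P̄ = F·P·Fᵀ + Q = [15 12; 12 41]
S = H·P̄·Hᵀ + R = [370]
K = P̄·Hᵀ·S⁻¹ = [-18/185; -123/370]
x' − x̄ = [72/37, 246/37] = K·y
y = (KᵀK)⁻¹·Kᵀ·(x' − x̄) = [-20]
z = y + H·x̄ = [-20] + [21] = [1]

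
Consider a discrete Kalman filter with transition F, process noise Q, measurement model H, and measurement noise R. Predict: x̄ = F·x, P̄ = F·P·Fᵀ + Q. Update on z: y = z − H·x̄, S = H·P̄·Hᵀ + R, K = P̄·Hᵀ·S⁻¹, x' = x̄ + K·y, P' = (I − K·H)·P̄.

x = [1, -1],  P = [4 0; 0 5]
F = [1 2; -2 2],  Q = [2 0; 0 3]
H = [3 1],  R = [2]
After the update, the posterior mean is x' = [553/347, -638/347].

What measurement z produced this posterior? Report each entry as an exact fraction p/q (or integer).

x̄ = F·x = [-1, -4]
P̄ = F·P·Fᵀ + Q = [26 12; 12 39]
S = H·P̄·Hᵀ + R = [347]
K = P̄·Hᵀ·S⁻¹ = [90/347; 75/347]
x' − x̄ = [900/347, 750/347] = K·y
y = (KᵀK)⁻¹·Kᵀ·(x' − x̄) = [10]
z = y + H·x̄ = [10] + [-7] = [3]

z = [3]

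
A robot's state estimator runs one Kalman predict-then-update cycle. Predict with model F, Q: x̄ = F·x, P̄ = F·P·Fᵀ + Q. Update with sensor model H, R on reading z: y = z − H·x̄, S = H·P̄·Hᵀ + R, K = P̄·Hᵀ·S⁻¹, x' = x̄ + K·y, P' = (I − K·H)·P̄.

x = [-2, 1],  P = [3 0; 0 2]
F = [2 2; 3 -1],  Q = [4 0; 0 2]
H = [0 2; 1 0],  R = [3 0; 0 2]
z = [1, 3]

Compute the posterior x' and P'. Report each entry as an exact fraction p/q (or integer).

x̄ = F·x = [-2, -7]
P̄ = F·P·Fᵀ + Q = [24 14; 14 31]
y = z − H·x̄ = [15, 5]
S = H·P̄·Hᵀ + R = [127 28; 28 26]
K = P̄·Hᵀ·S⁻¹ = [28/1259 1132/1259; 610/1259 21/1259]
x' = x̄ + K·y = [3562/1259, 442/1259]
P' = (I − K·H)·P̄ = [2264/1259 42/1259; 42/1259 915/1259]

x' = [3562/1259, 442/1259]
P' = [2264/1259 42/1259; 42/1259 915/1259]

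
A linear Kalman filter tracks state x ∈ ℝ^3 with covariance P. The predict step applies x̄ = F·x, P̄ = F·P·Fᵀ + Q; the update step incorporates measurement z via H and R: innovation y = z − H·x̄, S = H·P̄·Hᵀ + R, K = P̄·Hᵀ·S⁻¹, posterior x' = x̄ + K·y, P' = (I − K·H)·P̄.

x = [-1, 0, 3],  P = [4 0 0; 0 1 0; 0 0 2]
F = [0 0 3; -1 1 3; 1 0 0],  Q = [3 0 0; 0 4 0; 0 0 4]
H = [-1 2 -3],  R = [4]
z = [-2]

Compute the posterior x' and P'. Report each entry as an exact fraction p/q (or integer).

x' = [1389/181, 1042/181, 331/181]
P' = [3576/181 2538/181 480/181; 2538/181 2583/181 812/181; 480/181 812/181 424/181]

x̄ = F·x = [9, 10, -1]
P̄ = F·P·Fᵀ + Q = [21 18 0; 18 27 -4; 0 -4 8]
y = z − H·x̄ = [-16]
S = H·P̄·Hᵀ + R = [181]
K = P̄·Hᵀ·S⁻¹ = [15/181; 48/181; -32/181]
x' = x̄ + K·y = [1389/181, 1042/181, 331/181]
P' = (I − K·H)·P̄ = [3576/181 2538/181 480/181; 2538/181 2583/181 812/181; 480/181 812/181 424/181]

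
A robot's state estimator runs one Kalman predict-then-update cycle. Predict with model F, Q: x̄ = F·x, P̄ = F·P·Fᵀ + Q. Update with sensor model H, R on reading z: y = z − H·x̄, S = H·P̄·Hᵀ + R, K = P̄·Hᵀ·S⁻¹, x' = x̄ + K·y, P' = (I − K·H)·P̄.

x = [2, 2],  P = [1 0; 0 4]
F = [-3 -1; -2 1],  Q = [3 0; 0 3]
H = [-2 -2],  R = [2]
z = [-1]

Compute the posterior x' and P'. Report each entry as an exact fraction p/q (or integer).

x' = [-2, 7/3]
P' = [40/7 -38/7; -38/7 355/63]

x̄ = F·x = [-8, -2]
P̄ = F·P·Fᵀ + Q = [16 2; 2 11]
y = z − H·x̄ = [-21]
S = H·P̄·Hᵀ + R = [126]
K = P̄·Hᵀ·S⁻¹ = [-2/7; -13/63]
x' = x̄ + K·y = [-2, 7/3]
P' = (I − K·H)·P̄ = [40/7 -38/7; -38/7 355/63]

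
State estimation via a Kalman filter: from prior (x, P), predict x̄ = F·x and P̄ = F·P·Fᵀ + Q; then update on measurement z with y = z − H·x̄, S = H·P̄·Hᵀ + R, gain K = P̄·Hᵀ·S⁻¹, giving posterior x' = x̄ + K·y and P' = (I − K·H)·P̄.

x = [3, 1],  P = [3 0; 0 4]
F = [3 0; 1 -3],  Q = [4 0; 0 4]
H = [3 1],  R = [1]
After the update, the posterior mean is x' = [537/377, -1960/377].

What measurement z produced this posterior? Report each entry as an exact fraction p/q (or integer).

z = [-1]

x̄ = F·x = [9, 0]
P̄ = F·P·Fᵀ + Q = [31 9; 9 43]
S = H·P̄·Hᵀ + R = [377]
K = P̄·Hᵀ·S⁻¹ = [102/377; 70/377]
x' − x̄ = [-2856/377, -1960/377] = K·y
y = (KᵀK)⁻¹·Kᵀ·(x' − x̄) = [-28]
z = y + H·x̄ = [-28] + [27] = [-1]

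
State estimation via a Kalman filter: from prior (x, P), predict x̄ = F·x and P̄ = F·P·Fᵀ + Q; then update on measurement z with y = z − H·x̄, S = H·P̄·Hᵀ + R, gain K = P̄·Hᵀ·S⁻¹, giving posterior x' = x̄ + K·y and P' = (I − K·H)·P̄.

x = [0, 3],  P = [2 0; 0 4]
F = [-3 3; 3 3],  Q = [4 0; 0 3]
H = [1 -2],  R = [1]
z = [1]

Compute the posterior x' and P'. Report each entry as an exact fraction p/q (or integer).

x̄ = F·x = [9, 9]
P̄ = F·P·Fᵀ + Q = [58 18; 18 57]
y = z − H·x̄ = [10]
S = H·P̄·Hᵀ + R = [215]
K = P̄·Hᵀ·S⁻¹ = [22/215; -96/215]
x' = x̄ + K·y = [431/43, 195/43]
P' = (I − K·H)·P̄ = [11986/215 5982/215; 5982/215 3039/215]

x' = [431/43, 195/43]
P' = [11986/215 5982/215; 5982/215 3039/215]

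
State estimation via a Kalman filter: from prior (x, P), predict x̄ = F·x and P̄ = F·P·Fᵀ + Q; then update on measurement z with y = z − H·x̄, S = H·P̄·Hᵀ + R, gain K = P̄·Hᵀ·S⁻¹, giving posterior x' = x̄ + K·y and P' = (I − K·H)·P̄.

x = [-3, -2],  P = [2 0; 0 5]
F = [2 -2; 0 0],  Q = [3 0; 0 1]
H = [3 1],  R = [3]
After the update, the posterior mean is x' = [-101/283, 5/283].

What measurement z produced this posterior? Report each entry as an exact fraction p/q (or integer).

z = [-1]

x̄ = F·x = [-2, 0]
P̄ = F·P·Fᵀ + Q = [31 0; 0 1]
S = H·P̄·Hᵀ + R = [283]
K = P̄·Hᵀ·S⁻¹ = [93/283; 1/283]
x' − x̄ = [465/283, 5/283] = K·y
y = (KᵀK)⁻¹·Kᵀ·(x' − x̄) = [5]
z = y + H·x̄ = [5] + [-6] = [-1]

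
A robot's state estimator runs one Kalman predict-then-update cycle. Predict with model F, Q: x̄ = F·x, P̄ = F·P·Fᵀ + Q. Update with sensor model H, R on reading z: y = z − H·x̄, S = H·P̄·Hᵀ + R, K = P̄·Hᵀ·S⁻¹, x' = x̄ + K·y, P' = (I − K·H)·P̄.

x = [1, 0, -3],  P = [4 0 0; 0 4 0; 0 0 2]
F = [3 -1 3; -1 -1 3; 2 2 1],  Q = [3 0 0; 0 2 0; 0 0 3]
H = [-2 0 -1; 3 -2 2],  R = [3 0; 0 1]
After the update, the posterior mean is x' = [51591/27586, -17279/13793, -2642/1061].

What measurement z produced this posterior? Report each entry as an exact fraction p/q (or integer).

z = [-2, 3]

x̄ = F·x = [-6, -10, -1]
P̄ = F·P·Fᵀ + Q = [61 10 22; 10 28 -10; 22 -10 37]
S = H·P̄·Hᵀ + R = [372 -574; -574 1034]
K = P̄·Hᵀ·S⁻¹ = [-15039/27586 -1413/13793; -9186/13793 -5713/13793; 311/2122 501/2122]
x' − x̄ = [217107/27586, 120651/13793, -1581/1061] = K·y
y = (KᵀK)⁻¹·Kᵀ·(x' − x̄) = [-15, 3]
z = y + H·x̄ = [-15, 3] + [13, 0] = [-2, 3]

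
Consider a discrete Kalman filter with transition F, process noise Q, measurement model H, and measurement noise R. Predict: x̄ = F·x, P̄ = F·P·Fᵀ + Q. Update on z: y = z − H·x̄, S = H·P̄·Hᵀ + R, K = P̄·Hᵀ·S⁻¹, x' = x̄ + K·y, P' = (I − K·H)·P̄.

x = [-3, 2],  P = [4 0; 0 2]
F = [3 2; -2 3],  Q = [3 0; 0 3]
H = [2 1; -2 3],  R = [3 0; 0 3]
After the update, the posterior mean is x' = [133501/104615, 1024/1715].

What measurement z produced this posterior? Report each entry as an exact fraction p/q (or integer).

z = [3, -1]

x̄ = F·x = [-5, 12]
P̄ = F·P·Fᵀ + Q = [47 -12; -12 37]
S = H·P̄·Hᵀ + R = [180 -125; -125 668]
K = P̄·Hᵀ·S⁻¹ = [38526/104615 -2630/20923; 419/1715 85/343]
x' − x̄ = [656576/104615, -19556/1715] = K·y
y = (KᵀK)⁻¹·Kᵀ·(x' − x̄) = [1, -47]
z = y + H·x̄ = [1, -47] + [2, 46] = [3, -1]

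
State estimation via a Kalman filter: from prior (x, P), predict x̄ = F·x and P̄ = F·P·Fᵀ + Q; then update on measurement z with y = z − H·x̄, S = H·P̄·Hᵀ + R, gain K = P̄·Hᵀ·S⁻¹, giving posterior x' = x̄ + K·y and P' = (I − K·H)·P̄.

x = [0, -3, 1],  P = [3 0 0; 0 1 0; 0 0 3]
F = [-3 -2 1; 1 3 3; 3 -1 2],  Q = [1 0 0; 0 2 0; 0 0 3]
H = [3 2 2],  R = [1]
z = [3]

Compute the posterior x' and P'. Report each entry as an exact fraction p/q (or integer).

x̄ = F·x = [7, -6, 5]
P̄ = F·P·Fᵀ + Q = [35 -6 -19; -6 41 24; -19 24 43]
y = z − H·x̄ = [-16]
S = H·P̄·Hᵀ + R = [544]
K = P̄·Hᵀ·S⁻¹ = [55/544; 7/34; 77/544]
x' = x̄ + K·y = [183/34, -158/17, 93/34]
P' = (I − K·H)·P̄ = [16015/544 -589/34 -14571/544; -589/34 305/17 277/34; -14571/544 277/34 17463/544]

x' = [183/34, -158/17, 93/34]
P' = [16015/544 -589/34 -14571/544; -589/34 305/17 277/34; -14571/544 277/34 17463/544]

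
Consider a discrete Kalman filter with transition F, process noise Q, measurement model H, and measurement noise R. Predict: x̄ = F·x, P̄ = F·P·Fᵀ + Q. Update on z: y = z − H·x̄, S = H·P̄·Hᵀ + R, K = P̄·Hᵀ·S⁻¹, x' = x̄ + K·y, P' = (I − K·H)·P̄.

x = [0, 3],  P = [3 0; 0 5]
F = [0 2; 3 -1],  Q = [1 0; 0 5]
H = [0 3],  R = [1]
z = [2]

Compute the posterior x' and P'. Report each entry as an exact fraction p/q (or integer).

x̄ = F·x = [6, -3]
P̄ = F·P·Fᵀ + Q = [21 -10; -10 37]
y = z − H·x̄ = [11]
S = H·P̄·Hᵀ + R = [334]
K = P̄·Hᵀ·S⁻¹ = [-15/167; 111/334]
x' = x̄ + K·y = [837/167, 219/334]
P' = (I − K·H)·P̄ = [3057/167 -5/167; -5/167 37/334]

x' = [837/167, 219/334]
P' = [3057/167 -5/167; -5/167 37/334]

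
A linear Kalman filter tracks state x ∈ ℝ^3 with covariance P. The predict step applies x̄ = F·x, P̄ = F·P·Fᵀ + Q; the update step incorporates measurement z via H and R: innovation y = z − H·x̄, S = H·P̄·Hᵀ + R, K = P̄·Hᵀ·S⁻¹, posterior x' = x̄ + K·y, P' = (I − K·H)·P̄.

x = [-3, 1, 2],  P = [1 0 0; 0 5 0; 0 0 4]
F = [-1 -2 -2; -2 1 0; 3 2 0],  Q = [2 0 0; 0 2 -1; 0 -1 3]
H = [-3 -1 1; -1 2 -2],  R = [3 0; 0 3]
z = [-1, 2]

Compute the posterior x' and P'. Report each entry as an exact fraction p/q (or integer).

x̄ = F·x = [-3, 7, -7]
P̄ = F·P·Fᵀ + Q = [39 -8 -23; -8 11 3; -23 3 32]
y = z − H·x̄ = [4, -29]
S = H·P̄·Hᵀ + R = [481 -32; -32 130]
K = P̄·Hᵀ·S⁻¹ = [-2908/10251 -2851/20502; 1424/30753 6028/30753; 5810/30753 -13699/61506]
x' = x̄ + K·y = [-41/402, 905/603, 259/1206]
P' = (I − K·H)·P̄ = [2069/6834 -1268/10251 -1363/20502; -1268/10251 170827/30753 163687/30753; -1363/20502 163687/30753 349967/61506]

x' = [-41/402, 905/603, 259/1206]
P' = [2069/6834 -1268/10251 -1363/20502; -1268/10251 170827/30753 163687/30753; -1363/20502 163687/30753 349967/61506]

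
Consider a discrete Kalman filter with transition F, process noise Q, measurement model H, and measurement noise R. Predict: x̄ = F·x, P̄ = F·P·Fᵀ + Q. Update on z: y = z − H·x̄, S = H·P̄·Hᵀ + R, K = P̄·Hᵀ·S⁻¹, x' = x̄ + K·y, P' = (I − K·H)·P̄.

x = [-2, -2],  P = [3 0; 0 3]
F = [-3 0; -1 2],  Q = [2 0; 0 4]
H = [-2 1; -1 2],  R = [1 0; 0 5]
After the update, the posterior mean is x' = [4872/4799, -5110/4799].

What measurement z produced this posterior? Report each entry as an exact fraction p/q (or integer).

x̄ = F·x = [6, -2]
P̄ = F·P·Fᵀ + Q = [29 9; 9 19]
S = H·P̄·Hᵀ + R = [100 51; 51 74]
K = P̄·Hᵀ·S⁻¹ = [-3065/4799 1399/4799; -1405/4799 2849/4799]
x' − x̄ = [-23922/4799, 4488/4799] = K·y
y = (KᵀK)⁻¹·Kᵀ·(x' − x̄) = [11, 7]
z = y + H·x̄ = [11, 7] + [-14, -10] = [-3, -3]

z = [-3, -3]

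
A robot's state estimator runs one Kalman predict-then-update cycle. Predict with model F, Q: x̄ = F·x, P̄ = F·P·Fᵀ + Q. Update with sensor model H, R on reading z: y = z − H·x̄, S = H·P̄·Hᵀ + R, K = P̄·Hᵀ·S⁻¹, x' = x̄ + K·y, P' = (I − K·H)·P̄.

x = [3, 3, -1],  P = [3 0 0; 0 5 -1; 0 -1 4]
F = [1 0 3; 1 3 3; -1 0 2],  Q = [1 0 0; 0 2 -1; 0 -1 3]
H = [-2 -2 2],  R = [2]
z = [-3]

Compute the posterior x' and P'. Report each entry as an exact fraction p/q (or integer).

x̄ = F·x = [0, 9, -5]
P̄ = F·P·Fᵀ + Q = [40 30 21; 30 68 14; 21 14 22]
y = z − H·x̄ = [25]
S = H·P̄·Hᵀ + R = [482]
K = P̄·Hᵀ·S⁻¹ = [-49/241; -84/241; -13/241]
x' = x̄ + K·y = [-1225/241, 69/241, -1530/241]
P' = (I − K·H)·P̄ = [4838/241 -1002/241 3787/241; -1002/241 2276/241 1190/241; 3787/241 1190/241 4964/241]

x' = [-1225/241, 69/241, -1530/241]
P' = [4838/241 -1002/241 3787/241; -1002/241 2276/241 1190/241; 3787/241 1190/241 4964/241]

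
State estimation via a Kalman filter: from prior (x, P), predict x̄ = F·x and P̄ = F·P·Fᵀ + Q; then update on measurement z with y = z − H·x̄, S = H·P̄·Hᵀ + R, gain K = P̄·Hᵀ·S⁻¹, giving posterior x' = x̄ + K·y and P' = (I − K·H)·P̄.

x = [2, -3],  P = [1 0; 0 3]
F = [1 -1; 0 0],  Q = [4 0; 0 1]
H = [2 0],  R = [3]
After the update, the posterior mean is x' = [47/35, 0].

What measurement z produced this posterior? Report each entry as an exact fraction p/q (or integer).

z = [2]

x̄ = F·x = [5, 0]
P̄ = F·P·Fᵀ + Q = [8 0; 0 1]
S = H·P̄·Hᵀ + R = [35]
K = P̄·Hᵀ·S⁻¹ = [16/35; 0]
x' − x̄ = [-128/35, 0] = K·y
y = (KᵀK)⁻¹·Kᵀ·(x' − x̄) = [-8]
z = y + H·x̄ = [-8] + [10] = [2]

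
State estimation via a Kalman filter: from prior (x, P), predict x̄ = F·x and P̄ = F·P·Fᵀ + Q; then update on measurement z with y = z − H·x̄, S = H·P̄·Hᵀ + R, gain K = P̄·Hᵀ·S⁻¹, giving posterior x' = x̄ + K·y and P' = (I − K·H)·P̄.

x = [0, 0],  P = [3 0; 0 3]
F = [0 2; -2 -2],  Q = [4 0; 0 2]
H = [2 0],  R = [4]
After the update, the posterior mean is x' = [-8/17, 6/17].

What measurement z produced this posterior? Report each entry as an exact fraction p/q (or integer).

x̄ = F·x = [0, 0]
P̄ = F·P·Fᵀ + Q = [16 -12; -12 26]
S = H·P̄·Hᵀ + R = [68]
K = P̄·Hᵀ·S⁻¹ = [8/17; -6/17]
x' − x̄ = [-8/17, 6/17] = K·y
y = (KᵀK)⁻¹·Kᵀ·(x' − x̄) = [-1]
z = y + H·x̄ = [-1] + [0] = [-1]

z = [-1]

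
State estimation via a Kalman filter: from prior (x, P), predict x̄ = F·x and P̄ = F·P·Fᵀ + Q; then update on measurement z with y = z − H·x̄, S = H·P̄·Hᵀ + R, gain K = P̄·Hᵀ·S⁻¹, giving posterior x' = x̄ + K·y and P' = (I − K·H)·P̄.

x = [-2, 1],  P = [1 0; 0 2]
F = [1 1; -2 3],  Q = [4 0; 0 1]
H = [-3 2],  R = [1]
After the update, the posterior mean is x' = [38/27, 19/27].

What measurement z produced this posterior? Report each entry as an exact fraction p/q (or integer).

x̄ = F·x = [-1, 7]
P̄ = F·P·Fᵀ + Q = [7 4; 4 23]
S = H·P̄·Hᵀ + R = [108]
K = P̄·Hᵀ·S⁻¹ = [-13/108; 17/54]
x' − x̄ = [65/27, -170/27] = K·y
y = (KᵀK)⁻¹·Kᵀ·(x' − x̄) = [-20]
z = y + H·x̄ = [-20] + [17] = [-3]

z = [-3]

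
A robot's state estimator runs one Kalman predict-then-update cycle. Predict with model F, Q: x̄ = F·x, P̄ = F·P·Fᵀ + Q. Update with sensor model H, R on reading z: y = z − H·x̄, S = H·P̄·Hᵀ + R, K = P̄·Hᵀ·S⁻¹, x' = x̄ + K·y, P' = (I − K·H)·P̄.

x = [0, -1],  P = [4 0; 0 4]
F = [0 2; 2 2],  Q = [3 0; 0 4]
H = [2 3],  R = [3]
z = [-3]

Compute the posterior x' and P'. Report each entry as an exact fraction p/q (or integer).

x̄ = F·x = [-2, -2]
P̄ = F·P·Fᵀ + Q = [19 16; 16 36]
y = z − H·x̄ = [7]
S = H·P̄·Hᵀ + R = [595]
K = P̄·Hᵀ·S⁻¹ = [86/595; 4/17]
x' = x̄ + K·y = [-84/85, -6/17]
P' = (I − K·H)·P̄ = [3909/595 -72/17; -72/17 52/17]

x' = [-84/85, -6/17]
P' = [3909/595 -72/17; -72/17 52/17]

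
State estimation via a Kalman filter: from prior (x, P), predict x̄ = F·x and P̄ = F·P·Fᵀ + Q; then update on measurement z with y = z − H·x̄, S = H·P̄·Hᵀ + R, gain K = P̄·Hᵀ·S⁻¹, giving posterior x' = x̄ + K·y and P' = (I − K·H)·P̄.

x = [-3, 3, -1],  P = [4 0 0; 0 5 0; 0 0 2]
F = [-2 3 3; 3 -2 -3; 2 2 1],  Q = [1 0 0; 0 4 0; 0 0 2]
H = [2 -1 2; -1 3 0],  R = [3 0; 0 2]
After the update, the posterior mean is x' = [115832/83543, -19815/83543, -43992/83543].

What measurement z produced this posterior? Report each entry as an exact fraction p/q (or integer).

z = [2, -2]

x̄ = F·x = [12, -12, -1]
P̄ = F·P·Fᵀ + Q = [80 -72 20; -72 78 -2; 20 -2 40]
S = H·P̄·Hᵀ + R = [1017 -950; -950 1216]
K = P̄·Hᵀ·S⁻¹ = [652/4397 -10658/83543; 209/4397 48251/167086; 1627/4397 44729/167086]
x' − x̄ = [-886684/83543, 982701/83543, 39551/83543] = K·y
y = (KᵀK)⁻¹·Kᵀ·(x' − x̄) = [-32, 46]
z = y + H·x̄ = [-32, 46] + [34, -48] = [2, -2]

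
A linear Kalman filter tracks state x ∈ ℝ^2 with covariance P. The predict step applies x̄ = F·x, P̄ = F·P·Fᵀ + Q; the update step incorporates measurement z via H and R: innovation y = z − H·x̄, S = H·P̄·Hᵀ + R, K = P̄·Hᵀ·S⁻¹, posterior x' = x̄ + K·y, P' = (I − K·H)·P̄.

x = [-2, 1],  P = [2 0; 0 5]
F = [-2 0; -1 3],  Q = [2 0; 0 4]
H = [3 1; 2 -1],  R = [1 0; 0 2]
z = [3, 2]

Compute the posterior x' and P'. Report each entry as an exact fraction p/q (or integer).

x' = [13010/12757, 314/12757]
P' = [1502/12757 -1968/12757; -1968/12757 10970/12757]

x̄ = F·x = [4, 5]
P̄ = F·P·Fᵀ + Q = [10 4; 4 51]
y = z − H·x̄ = [-14, -1]
S = H·P̄·Hᵀ + R = [166 5; 5 77]
K = P̄·Hᵀ·S⁻¹ = [2538/12757 2486/12757; 5066/12757 -7453/12757]
x' = x̄ + K·y = [13010/12757, 314/12757]
P' = (I − K·H)·P̄ = [1502/12757 -1968/12757; -1968/12757 10970/12757]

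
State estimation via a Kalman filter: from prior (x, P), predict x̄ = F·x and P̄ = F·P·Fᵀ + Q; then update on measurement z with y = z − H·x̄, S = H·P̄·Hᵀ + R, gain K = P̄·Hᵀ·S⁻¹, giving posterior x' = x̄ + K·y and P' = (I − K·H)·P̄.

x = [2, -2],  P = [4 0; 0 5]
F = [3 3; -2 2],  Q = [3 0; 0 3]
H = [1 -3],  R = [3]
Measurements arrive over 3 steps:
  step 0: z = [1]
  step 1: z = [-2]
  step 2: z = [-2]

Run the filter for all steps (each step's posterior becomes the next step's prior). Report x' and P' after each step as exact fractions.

step 0: x' = [-253/67, -221/134], P' = [4902/67 1623/67; 1623/67 1119/134]
step 1: x' = [-610966/211111, -61707/211111], P' = [3130566/211111 939033/211111; 939033/211111 348507/211111]
step 2: x' = [42706646/35495215, 77428501/70990430], P' = [487142934/35495215 145893537/35495215; 145893537/35495215 109863837/70990430]

step 0: x̄ = F·x = [0, -8]
step 0: P̄ = F·P·Fᵀ + Q = [84 6; 6 39]
step 0: y = z − H·x̄ = [-23]
step 0: S = H·P̄·Hᵀ + R = [402]
step 0: K = P̄·Hᵀ·S⁻¹ = [11/67; -37/134]
step 0: x' = x̄ + K·y = [-253/67, -221/134]
step 0: P' = (I − K·H)·P̄ = [4902/67 1623/67; 1623/67 1119/134]
step 1: x̄ = F·x = [-2181/134, 285/67]
step 1: P̄ = F·P·Fᵀ + Q = [157137/134 -26055/67; -26055/67 9063/67]
step 1: y = z − H·x̄ = [3623/134]
step 1: S = H·P̄·Hᵀ + R = [633333/134]
step 1: K = P̄·Hᵀ·S⁻¹ = [104489/211111; -35496/211111]
step 1: x' = x̄ + K·y = [-610966/211111, -61707/211111]
step 1: P' = (I − K·H)·P̄ = [3130566/211111 939033/211111; 939033/211111 348507/211111]
step 2: x̄ = F·x = [-2018019/211111, 1098518/211111]
step 2: P̄ = F·P·Fᵀ + Q = [48847584/211111 -16692354/211111; -16692354/211111 7037361/211111]
step 2: y = z − H·x̄ = [4891351/211111]
step 2: S = H·P̄·Hᵀ + R = [212971290/211111]
step 2: K = P̄·Hᵀ·S⁻¹ = [16487441/35495215; -12601479/70990430]
step 2: x' = x̄ + K·y = [42706646/35495215, 77428501/70990430]
step 2: P' = (I − K·H)·P̄ = [487142934/35495215 145893537/35495215; 145893537/35495215 109863837/70990430]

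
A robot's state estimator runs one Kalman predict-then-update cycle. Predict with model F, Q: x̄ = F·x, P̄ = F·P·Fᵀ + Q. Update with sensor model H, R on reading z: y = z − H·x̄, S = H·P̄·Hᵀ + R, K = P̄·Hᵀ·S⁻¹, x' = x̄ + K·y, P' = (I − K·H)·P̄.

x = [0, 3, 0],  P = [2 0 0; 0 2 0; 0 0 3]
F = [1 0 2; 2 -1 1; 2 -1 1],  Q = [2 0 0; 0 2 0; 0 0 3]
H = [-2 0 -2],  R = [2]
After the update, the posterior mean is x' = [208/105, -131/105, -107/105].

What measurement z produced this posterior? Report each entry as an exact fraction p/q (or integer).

x̄ = F·x = [0, -3, -3]
P̄ = F·P·Fᵀ + Q = [16 10 10; 10 15 13; 10 13 16]
S = H·P̄·Hᵀ + R = [210]
K = P̄·Hᵀ·S⁻¹ = [-26/105; -23/105; -26/105]
x' − x̄ = [208/105, 184/105, 208/105] = K·y
y = (KᵀK)⁻¹·Kᵀ·(x' − x̄) = [-8]
z = y + H·x̄ = [-8] + [6] = [-2]

z = [-2]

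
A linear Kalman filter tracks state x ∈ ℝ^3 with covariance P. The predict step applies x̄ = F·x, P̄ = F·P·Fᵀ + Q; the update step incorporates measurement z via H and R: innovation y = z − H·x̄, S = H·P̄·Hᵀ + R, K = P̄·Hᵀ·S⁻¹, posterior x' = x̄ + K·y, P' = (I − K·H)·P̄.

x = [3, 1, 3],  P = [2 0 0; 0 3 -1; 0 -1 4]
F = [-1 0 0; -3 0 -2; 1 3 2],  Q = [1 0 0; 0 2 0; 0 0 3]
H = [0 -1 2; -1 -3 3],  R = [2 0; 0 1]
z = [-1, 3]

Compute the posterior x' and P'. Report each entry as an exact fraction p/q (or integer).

x' = [-6955/7282, -758/331, -5789/3641]
P' = [11839/7282 -193/331 -305/3641; -193/331 706/331 586/331; -305/3641 586/331 6078/3641]

x̄ = F·x = [-3, -15, 12]
P̄ = F·P·Fᵀ + Q = [3 6 -2; 6 36 -16; -2 -16 36]
y = z − H·x̄ = [-40, -81]
S = H·P̄·Hᵀ + R = [246 478; 478 988]
K = P̄·Hᵀ·S⁻¹ = [1513/7282 -931/7282; 233/331 -167/331; 2855/3641 -799/3641]
x' = x̄ + K·y = [-6955/7282, -758/331, -5789/3641]
P' = (I − K·H)·P̄ = [11839/7282 -193/331 -305/3641; -193/331 706/331 586/331; -305/3641 586/331 6078/3641]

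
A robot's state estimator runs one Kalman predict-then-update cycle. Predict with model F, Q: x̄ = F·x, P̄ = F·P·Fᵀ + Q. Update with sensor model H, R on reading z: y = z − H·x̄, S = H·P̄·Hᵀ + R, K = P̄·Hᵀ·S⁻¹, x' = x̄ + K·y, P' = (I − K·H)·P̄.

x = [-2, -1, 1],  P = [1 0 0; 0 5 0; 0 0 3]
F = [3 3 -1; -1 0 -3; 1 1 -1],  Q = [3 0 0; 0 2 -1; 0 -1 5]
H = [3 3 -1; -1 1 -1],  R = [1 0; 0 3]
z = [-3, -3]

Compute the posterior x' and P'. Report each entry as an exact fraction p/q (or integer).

x' = [58084/72779, -129265/72779, 808/10397]
P' = [86448/72779 -120186/72779 -16005/10397; -120186/72779 206198/72779 34733/10397; -16005/10397 34733/10397 55538/10397]

x̄ = F·x = [-10, -1, -4]
P̄ = F·P·Fᵀ + Q = [60 6 21; 6 30 7; 21 7 14]
y = z − H·x̄ = [26, -16]
S = H·P̄·Hᵀ + R = [765 -146; -146 123]
K = P̄·Hᵀ·S⁻¹ = [10821/72779 -31533/72779; 14905/72779 27751/72779; 646/10397 -1600/10397]
x' = x̄ + K·y = [58084/72779, -129265/72779, 808/10397]
P' = (I − K·H)·P̄ = [86448/72779 -120186/72779 -16005/10397; -120186/72779 206198/72779 34733/10397; -16005/10397 34733/10397 55538/10397]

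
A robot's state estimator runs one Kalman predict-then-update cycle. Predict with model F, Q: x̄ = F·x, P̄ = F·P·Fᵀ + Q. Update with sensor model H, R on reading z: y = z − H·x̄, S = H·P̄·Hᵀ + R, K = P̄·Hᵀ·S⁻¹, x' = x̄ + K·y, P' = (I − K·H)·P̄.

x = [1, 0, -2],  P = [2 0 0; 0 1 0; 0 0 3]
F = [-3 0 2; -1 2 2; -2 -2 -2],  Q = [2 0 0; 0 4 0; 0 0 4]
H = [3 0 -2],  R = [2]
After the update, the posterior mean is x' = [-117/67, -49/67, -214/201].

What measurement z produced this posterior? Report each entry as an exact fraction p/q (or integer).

x̄ = F·x = [-7, -5, 2]
P̄ = F·P·Fᵀ + Q = [32 18 0; 18 22 -12; 0 -12 28]
S = H·P̄·Hᵀ + R = [402]
K = P̄·Hᵀ·S⁻¹ = [16/67; 13/67; -28/201]
x' − x̄ = [352/67, 286/67, -616/201] = K·y
y = (KᵀK)⁻¹·Kᵀ·(x' − x̄) = [22]
z = y + H·x̄ = [22] + [-25] = [-3]

z = [-3]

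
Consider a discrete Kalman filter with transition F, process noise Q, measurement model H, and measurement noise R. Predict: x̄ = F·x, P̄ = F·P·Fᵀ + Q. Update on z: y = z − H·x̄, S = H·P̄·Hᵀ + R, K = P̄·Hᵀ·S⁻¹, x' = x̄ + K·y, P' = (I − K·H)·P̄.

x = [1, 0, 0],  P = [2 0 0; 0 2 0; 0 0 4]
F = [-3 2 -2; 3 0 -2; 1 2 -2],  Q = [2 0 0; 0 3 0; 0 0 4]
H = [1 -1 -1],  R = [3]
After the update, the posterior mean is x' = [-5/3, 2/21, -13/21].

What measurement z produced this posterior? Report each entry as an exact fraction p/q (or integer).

z = [-1]

x̄ = F·x = [-3, 3, 1]
P̄ = F·P·Fᵀ + Q = [44 -2 18; -2 37 22; 18 22 30]
S = H·P̄·Hᵀ + R = [126]
K = P̄·Hᵀ·S⁻¹ = [2/9; -61/126; -17/63]
x' − x̄ = [4/3, -61/21, -34/21] = K·y
y = (KᵀK)⁻¹·Kᵀ·(x' − x̄) = [6]
z = y + H·x̄ = [6] + [-7] = [-1]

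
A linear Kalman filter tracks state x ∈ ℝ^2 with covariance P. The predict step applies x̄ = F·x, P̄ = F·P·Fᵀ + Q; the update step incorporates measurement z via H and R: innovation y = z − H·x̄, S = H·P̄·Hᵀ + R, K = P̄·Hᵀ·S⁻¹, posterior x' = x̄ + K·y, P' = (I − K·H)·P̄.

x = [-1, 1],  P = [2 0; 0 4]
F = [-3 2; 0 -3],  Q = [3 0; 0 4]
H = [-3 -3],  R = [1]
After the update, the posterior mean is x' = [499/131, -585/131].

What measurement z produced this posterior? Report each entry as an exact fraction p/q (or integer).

x̄ = F·x = [5, -3]
P̄ = F·P·Fᵀ + Q = [37 -24; -24 40]
S = H·P̄·Hᵀ + R = [262]
K = P̄·Hᵀ·S⁻¹ = [-39/262; -24/131]
x' − x̄ = [-156/131, -192/131] = K·y
y = (KᵀK)⁻¹·Kᵀ·(x' − x̄) = [8]
z = y + H·x̄ = [8] + [-6] = [2]

z = [2]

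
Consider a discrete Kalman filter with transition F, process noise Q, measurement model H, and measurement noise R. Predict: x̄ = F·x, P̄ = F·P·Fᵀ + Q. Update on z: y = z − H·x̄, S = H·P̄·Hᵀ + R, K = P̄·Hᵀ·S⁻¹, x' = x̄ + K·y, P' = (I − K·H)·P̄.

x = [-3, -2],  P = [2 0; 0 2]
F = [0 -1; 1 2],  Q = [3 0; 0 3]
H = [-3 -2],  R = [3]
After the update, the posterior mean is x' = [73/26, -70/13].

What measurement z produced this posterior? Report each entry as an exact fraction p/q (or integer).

z = [2]

x̄ = F·x = [2, -7]
P̄ = F·P·Fᵀ + Q = [5 -4; -4 13]
S = H·P̄·Hᵀ + R = [52]
K = P̄·Hᵀ·S⁻¹ = [-7/52; -7/26]
x' − x̄ = [21/26, 21/13] = K·y
y = (KᵀK)⁻¹·Kᵀ·(x' − x̄) = [-6]
z = y + H·x̄ = [-6] + [8] = [2]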